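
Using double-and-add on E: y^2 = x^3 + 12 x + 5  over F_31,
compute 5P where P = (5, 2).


k = 5 = 101_2 (binary, LSB first: 101)
Double-and-add from P = (5, 2):
  bit 0 = 1: acc = O + (5, 2) = (5, 2)
  bit 1 = 0: acc unchanged = (5, 2)
  bit 2 = 1: acc = (5, 2) + (1, 24) = (1, 7)

5P = (1, 7)


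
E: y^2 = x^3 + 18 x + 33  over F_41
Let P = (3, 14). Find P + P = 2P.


Doubling: s = (3 x1^2 + a) / (2 y1)
s = (3*3^2 + 18) / (2*14) mod 41 = 6
x3 = s^2 - 2 x1 mod 41 = 6^2 - 2*3 = 30
y3 = s (x1 - x3) - y1 mod 41 = 6 * (3 - 30) - 14 = 29

2P = (30, 29)


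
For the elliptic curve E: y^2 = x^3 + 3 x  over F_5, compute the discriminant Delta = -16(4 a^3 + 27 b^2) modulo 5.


4 a^3 + 27 b^2 = 4*3^3 + 27*0^2 = 108 + 0 = 108
Delta = -16 * (108) = -1728
Delta mod 5 = 2

Delta = 2 (mod 5)


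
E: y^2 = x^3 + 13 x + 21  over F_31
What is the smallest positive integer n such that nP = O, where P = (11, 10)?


Compute successive multiples of P until we hit O:
  1P = (11, 10)
  2P = (14, 8)
  3P = (3, 26)
  4P = (21, 10)
  5P = (30, 21)
  6P = (10, 2)
  7P = (12, 13)
  8P = (17, 3)
  ... (continuing to 34P)
  34P = O

ord(P) = 34


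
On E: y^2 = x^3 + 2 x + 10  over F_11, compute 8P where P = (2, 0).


k = 8 = 1000_2 (binary, LSB first: 0001)
Double-and-add from P = (2, 0):
  bit 0 = 0: acc unchanged = O
  bit 1 = 0: acc unchanged = O
  bit 2 = 0: acc unchanged = O
  bit 3 = 1: acc = O + O = O

8P = O


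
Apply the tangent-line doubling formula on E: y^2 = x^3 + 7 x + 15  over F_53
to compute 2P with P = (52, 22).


Doubling: s = (3 x1^2 + a) / (2 y1)
s = (3*52^2 + 7) / (2*22) mod 53 = 46
x3 = s^2 - 2 x1 mod 53 = 46^2 - 2*52 = 51
y3 = s (x1 - x3) - y1 mod 53 = 46 * (52 - 51) - 22 = 24

2P = (51, 24)


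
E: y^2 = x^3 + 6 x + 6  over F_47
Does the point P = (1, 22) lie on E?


Check whether y^2 = x^3 + 6 x + 6 (mod 47) for (x, y) = (1, 22).
LHS: y^2 = 22^2 mod 47 = 14
RHS: x^3 + 6 x + 6 = 1^3 + 6*1 + 6 mod 47 = 13
LHS != RHS

No, not on the curve


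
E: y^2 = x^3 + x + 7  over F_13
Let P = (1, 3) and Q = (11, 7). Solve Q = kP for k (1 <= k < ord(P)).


Enumerate multiples of P until we hit Q = (11, 7):
  1P = (1, 3)
  2P = (10, 4)
  3P = (11, 6)
  4P = (2, 11)
  5P = (9, 11)
  6P = (4, 7)
  7P = (4, 6)
  8P = (9, 2)
  9P = (2, 2)
  10P = (11, 7)
Match found at i = 10.

k = 10


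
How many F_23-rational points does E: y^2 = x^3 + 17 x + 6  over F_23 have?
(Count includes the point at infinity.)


For each x in F_23, count y with y^2 = x^3 + 17 x + 6 mod 23:
  x = 0: RHS = 6, y in [11, 12]  -> 2 point(s)
  x = 1: RHS = 1, y in [1, 22]  -> 2 point(s)
  x = 2: RHS = 2, y in [5, 18]  -> 2 point(s)
  x = 4: RHS = 0, y in [0]  -> 1 point(s)
  x = 5: RHS = 9, y in [3, 20]  -> 2 point(s)
  x = 6: RHS = 2, y in [5, 18]  -> 2 point(s)
  x = 7: RHS = 8, y in [10, 13]  -> 2 point(s)
  x = 10: RHS = 3, y in [7, 16]  -> 2 point(s)
  x = 11: RHS = 6, y in [11, 12]  -> 2 point(s)
  x = 12: RHS = 6, y in [11, 12]  -> 2 point(s)
  x = 13: RHS = 9, y in [3, 20]  -> 2 point(s)
  x = 15: RHS = 2, y in [5, 18]  -> 2 point(s)
  x = 16: RHS = 4, y in [2, 21]  -> 2 point(s)
  x = 18: RHS = 3, y in [7, 16]  -> 2 point(s)
  x = 19: RHS = 12, y in [9, 14]  -> 2 point(s)
Affine points: 29. Add the point at infinity: total = 30.

#E(F_23) = 30


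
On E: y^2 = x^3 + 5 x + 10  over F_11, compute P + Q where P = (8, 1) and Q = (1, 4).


P != Q, so use the chord formula.
s = (y2 - y1) / (x2 - x1) = (3) / (4) mod 11 = 9
x3 = s^2 - x1 - x2 mod 11 = 9^2 - 8 - 1 = 6
y3 = s (x1 - x3) - y1 mod 11 = 9 * (8 - 6) - 1 = 6

P + Q = (6, 6)


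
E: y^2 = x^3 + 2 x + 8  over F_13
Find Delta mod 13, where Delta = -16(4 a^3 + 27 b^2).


4 a^3 + 27 b^2 = 4*2^3 + 27*8^2 = 32 + 1728 = 1760
Delta = -16 * (1760) = -28160
Delta mod 13 = 11

Delta = 11 (mod 13)


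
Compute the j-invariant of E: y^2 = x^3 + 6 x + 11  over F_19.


Delta = -16(4 a^3 + 27 b^2) mod 19 = 5
-1728 * (4 a)^3 = -1728 * (4*6)^3 mod 19 = 11
j = 11 * 5^(-1) mod 19 = 6

j = 6 (mod 19)


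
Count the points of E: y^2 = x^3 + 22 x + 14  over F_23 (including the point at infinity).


For each x in F_23, count y with y^2 = x^3 + 22 x + 14 mod 23:
  x = 8: RHS = 12, y in [9, 14]  -> 2 point(s)
  x = 11: RHS = 0, y in [0]  -> 1 point(s)
  x = 13: RHS = 13, y in [6, 17]  -> 2 point(s)
  x = 15: RHS = 16, y in [4, 19]  -> 2 point(s)
  x = 16: RHS = 0, y in [0]  -> 1 point(s)
  x = 18: RHS = 9, y in [3, 20]  -> 2 point(s)
  x = 19: RHS = 0, y in [0]  -> 1 point(s)
  x = 20: RHS = 13, y in [6, 17]  -> 2 point(s)
  x = 21: RHS = 8, y in [10, 13]  -> 2 point(s)
Affine points: 15. Add the point at infinity: total = 16.

#E(F_23) = 16


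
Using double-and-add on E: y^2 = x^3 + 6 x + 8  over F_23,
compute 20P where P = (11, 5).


k = 20 = 10100_2 (binary, LSB first: 00101)
Double-and-add from P = (11, 5):
  bit 0 = 0: acc unchanged = O
  bit 1 = 0: acc unchanged = O
  bit 2 = 1: acc = O + (19, 9) = (19, 9)
  bit 3 = 0: acc unchanged = (19, 9)
  bit 4 = 1: acc = (19, 9) + (5, 5) = (8, 4)

20P = (8, 4)


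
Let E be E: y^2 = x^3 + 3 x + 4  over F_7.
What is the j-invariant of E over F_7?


Delta = -16(4 a^3 + 27 b^2) mod 7 = 5
-1728 * (4 a)^3 = -1728 * (4*3)^3 mod 7 = 6
j = 6 * 5^(-1) mod 7 = 4

j = 4 (mod 7)


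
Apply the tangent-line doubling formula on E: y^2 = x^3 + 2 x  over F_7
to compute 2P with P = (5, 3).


Doubling: s = (3 x1^2 + a) / (2 y1)
s = (3*5^2 + 2) / (2*3) mod 7 = 0
x3 = s^2 - 2 x1 mod 7 = 0^2 - 2*5 = 4
y3 = s (x1 - x3) - y1 mod 7 = 0 * (5 - 4) - 3 = 4

2P = (4, 4)


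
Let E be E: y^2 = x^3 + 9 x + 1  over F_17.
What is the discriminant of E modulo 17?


4 a^3 + 27 b^2 = 4*9^3 + 27*1^2 = 2916 + 27 = 2943
Delta = -16 * (2943) = -47088
Delta mod 17 = 2

Delta = 2 (mod 17)


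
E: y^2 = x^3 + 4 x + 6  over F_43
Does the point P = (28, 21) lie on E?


Check whether y^2 = x^3 + 4 x + 6 (mod 43) for (x, y) = (28, 21).
LHS: y^2 = 21^2 mod 43 = 11
RHS: x^3 + 4 x + 6 = 28^3 + 4*28 + 6 mod 43 = 11
LHS = RHS

Yes, on the curve


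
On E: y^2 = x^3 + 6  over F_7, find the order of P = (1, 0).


Compute successive multiples of P until we hit O:
  1P = (1, 0)
  2P = O

ord(P) = 2


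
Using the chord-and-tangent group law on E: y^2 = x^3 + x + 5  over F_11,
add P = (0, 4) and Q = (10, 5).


P != Q, so use the chord formula.
s = (y2 - y1) / (x2 - x1) = (1) / (10) mod 11 = 10
x3 = s^2 - x1 - x2 mod 11 = 10^2 - 0 - 10 = 2
y3 = s (x1 - x3) - y1 mod 11 = 10 * (0 - 2) - 4 = 9

P + Q = (2, 9)


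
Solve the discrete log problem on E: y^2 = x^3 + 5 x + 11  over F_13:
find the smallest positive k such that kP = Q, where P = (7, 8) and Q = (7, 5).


Enumerate multiples of P until we hit Q = (7, 5):
  1P = (7, 8)
  2P = (8, 2)
  3P = (8, 11)
  4P = (7, 5)
Match found at i = 4.

k = 4


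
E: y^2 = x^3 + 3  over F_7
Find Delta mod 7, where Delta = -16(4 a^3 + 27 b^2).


4 a^3 + 27 b^2 = 4*0^3 + 27*3^2 = 0 + 243 = 243
Delta = -16 * (243) = -3888
Delta mod 7 = 4

Delta = 4 (mod 7)


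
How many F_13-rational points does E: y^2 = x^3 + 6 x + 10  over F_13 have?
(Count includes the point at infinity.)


For each x in F_13, count y with y^2 = x^3 + 6 x + 10 mod 13:
  x = 0: RHS = 10, y in [6, 7]  -> 2 point(s)
  x = 1: RHS = 4, y in [2, 11]  -> 2 point(s)
  x = 2: RHS = 4, y in [2, 11]  -> 2 point(s)
  x = 3: RHS = 3, y in [4, 9]  -> 2 point(s)
  x = 5: RHS = 9, y in [3, 10]  -> 2 point(s)
  x = 9: RHS = 0, y in [0]  -> 1 point(s)
  x = 10: RHS = 4, y in [2, 11]  -> 2 point(s)
  x = 11: RHS = 3, y in [4, 9]  -> 2 point(s)
  x = 12: RHS = 3, y in [4, 9]  -> 2 point(s)
Affine points: 17. Add the point at infinity: total = 18.

#E(F_13) = 18


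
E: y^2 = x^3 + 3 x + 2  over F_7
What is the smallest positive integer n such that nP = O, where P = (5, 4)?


Compute successive multiples of P until we hit O:
  1P = (5, 4)
  2P = (5, 3)
  3P = O

ord(P) = 3


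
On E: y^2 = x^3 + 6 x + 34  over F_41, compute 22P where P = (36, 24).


k = 22 = 10110_2 (binary, LSB first: 01101)
Double-and-add from P = (36, 24):
  bit 0 = 0: acc unchanged = O
  bit 1 = 1: acc = O + (5, 36) = (5, 36)
  bit 2 = 1: acc = (5, 36) + (6, 9) = (21, 27)
  bit 3 = 0: acc unchanged = (21, 27)
  bit 4 = 1: acc = (21, 27) + (34, 10) = (11, 23)

22P = (11, 23)


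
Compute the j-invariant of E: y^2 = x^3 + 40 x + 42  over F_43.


Delta = -16(4 a^3 + 27 b^2) mod 43 = 6
-1728 * (4 a)^3 = -1728 * (4*40)^3 mod 43 = 21
j = 21 * 6^(-1) mod 43 = 25

j = 25 (mod 43)


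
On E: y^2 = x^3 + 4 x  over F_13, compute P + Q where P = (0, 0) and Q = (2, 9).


P != Q, so use the chord formula.
s = (y2 - y1) / (x2 - x1) = (9) / (2) mod 13 = 11
x3 = s^2 - x1 - x2 mod 13 = 11^2 - 0 - 2 = 2
y3 = s (x1 - x3) - y1 mod 13 = 11 * (0 - 2) - 0 = 4

P + Q = (2, 4)


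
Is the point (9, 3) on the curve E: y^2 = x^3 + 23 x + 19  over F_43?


Check whether y^2 = x^3 + 23 x + 19 (mod 43) for (x, y) = (9, 3).
LHS: y^2 = 3^2 mod 43 = 9
RHS: x^3 + 23 x + 19 = 9^3 + 23*9 + 19 mod 43 = 9
LHS = RHS

Yes, on the curve


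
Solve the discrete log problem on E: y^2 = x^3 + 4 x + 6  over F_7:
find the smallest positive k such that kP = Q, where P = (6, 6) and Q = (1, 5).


Enumerate multiples of P until we hit Q = (1, 5):
  1P = (6, 6)
  2P = (2, 1)
  3P = (1, 2)
  4P = (4, 4)
  5P = (5, 2)
  6P = (5, 5)
  7P = (4, 3)
  8P = (1, 5)
Match found at i = 8.

k = 8


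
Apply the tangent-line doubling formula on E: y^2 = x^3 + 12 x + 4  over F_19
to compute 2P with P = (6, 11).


Doubling: s = (3 x1^2 + a) / (2 y1)
s = (3*6^2 + 12) / (2*11) mod 19 = 2
x3 = s^2 - 2 x1 mod 19 = 2^2 - 2*6 = 11
y3 = s (x1 - x3) - y1 mod 19 = 2 * (6 - 11) - 11 = 17

2P = (11, 17)


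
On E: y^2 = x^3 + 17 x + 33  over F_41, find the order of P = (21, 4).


Compute successive multiples of P until we hit O:
  1P = (21, 4)
  2P = (1, 25)
  3P = (20, 38)
  4P = (8, 5)
  5P = (4, 1)
  6P = (0, 19)
  7P = (18, 29)
  8P = (35, 17)
  ... (continuing to 32P)
  32P = O

ord(P) = 32


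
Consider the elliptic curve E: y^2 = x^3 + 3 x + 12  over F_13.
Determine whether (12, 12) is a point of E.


Check whether y^2 = x^3 + 3 x + 12 (mod 13) for (x, y) = (12, 12).
LHS: y^2 = 12^2 mod 13 = 1
RHS: x^3 + 3 x + 12 = 12^3 + 3*12 + 12 mod 13 = 8
LHS != RHS

No, not on the curve


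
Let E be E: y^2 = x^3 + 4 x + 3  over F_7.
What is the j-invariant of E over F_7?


Delta = -16(4 a^3 + 27 b^2) mod 7 = 3
-1728 * (4 a)^3 = -1728 * (4*4)^3 mod 7 = 1
j = 1 * 3^(-1) mod 7 = 5

j = 5 (mod 7)


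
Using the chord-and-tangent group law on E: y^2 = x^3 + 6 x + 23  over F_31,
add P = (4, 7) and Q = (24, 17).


P != Q, so use the chord formula.
s = (y2 - y1) / (x2 - x1) = (10) / (20) mod 31 = 16
x3 = s^2 - x1 - x2 mod 31 = 16^2 - 4 - 24 = 11
y3 = s (x1 - x3) - y1 mod 31 = 16 * (4 - 11) - 7 = 5

P + Q = (11, 5)


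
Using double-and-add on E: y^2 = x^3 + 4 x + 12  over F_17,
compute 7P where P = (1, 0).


k = 7 = 111_2 (binary, LSB first: 111)
Double-and-add from P = (1, 0):
  bit 0 = 1: acc = O + (1, 0) = (1, 0)
  bit 1 = 1: acc = (1, 0) + O = (1, 0)
  bit 2 = 1: acc = (1, 0) + O = (1, 0)

7P = (1, 0)


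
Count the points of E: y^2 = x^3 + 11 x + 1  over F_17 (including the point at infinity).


For each x in F_17, count y with y^2 = x^3 + 11 x + 1 mod 17:
  x = 0: RHS = 1, y in [1, 16]  -> 2 point(s)
  x = 1: RHS = 13, y in [8, 9]  -> 2 point(s)
  x = 7: RHS = 13, y in [8, 9]  -> 2 point(s)
  x = 9: RHS = 13, y in [8, 9]  -> 2 point(s)
  x = 11: RHS = 8, y in [5, 12]  -> 2 point(s)
  x = 12: RHS = 8, y in [5, 12]  -> 2 point(s)
  x = 14: RHS = 9, y in [3, 14]  -> 2 point(s)
Affine points: 14. Add the point at infinity: total = 15.

#E(F_17) = 15


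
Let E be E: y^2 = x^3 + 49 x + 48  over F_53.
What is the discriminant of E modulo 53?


4 a^3 + 27 b^2 = 4*49^3 + 27*48^2 = 470596 + 62208 = 532804
Delta = -16 * (532804) = -8524864
Delta mod 53 = 27

Delta = 27 (mod 53)


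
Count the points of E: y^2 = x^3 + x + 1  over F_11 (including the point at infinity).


For each x in F_11, count y with y^2 = x^3 + 1 x + 1 mod 11:
  x = 0: RHS = 1, y in [1, 10]  -> 2 point(s)
  x = 1: RHS = 3, y in [5, 6]  -> 2 point(s)
  x = 2: RHS = 0, y in [0]  -> 1 point(s)
  x = 3: RHS = 9, y in [3, 8]  -> 2 point(s)
  x = 4: RHS = 3, y in [5, 6]  -> 2 point(s)
  x = 6: RHS = 3, y in [5, 6]  -> 2 point(s)
  x = 8: RHS = 4, y in [2, 9]  -> 2 point(s)
Affine points: 13. Add the point at infinity: total = 14.

#E(F_11) = 14


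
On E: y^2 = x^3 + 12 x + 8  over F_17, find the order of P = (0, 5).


Compute successive multiples of P until we hit O:
  1P = (0, 5)
  2P = (13, 10)
  3P = (13, 7)
  4P = (0, 12)
  5P = O

ord(P) = 5


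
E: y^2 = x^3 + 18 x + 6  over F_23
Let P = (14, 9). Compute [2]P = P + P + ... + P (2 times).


k = 2 = 10_2 (binary, LSB first: 01)
Double-and-add from P = (14, 9):
  bit 0 = 0: acc unchanged = O
  bit 1 = 1: acc = O + (4, 21) = (4, 21)

2P = (4, 21)


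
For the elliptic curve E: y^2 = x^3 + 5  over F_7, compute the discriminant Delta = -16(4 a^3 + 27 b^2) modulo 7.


4 a^3 + 27 b^2 = 4*0^3 + 27*5^2 = 0 + 675 = 675
Delta = -16 * (675) = -10800
Delta mod 7 = 1

Delta = 1 (mod 7)


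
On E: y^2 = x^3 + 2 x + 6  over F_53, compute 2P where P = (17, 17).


Doubling: s = (3 x1^2 + a) / (2 y1)
s = (3*17^2 + 2) / (2*17) mod 53 = 24
x3 = s^2 - 2 x1 mod 53 = 24^2 - 2*17 = 12
y3 = s (x1 - x3) - y1 mod 53 = 24 * (17 - 12) - 17 = 50

2P = (12, 50)


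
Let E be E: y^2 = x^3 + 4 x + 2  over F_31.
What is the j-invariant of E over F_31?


Delta = -16(4 a^3 + 27 b^2) mod 31 = 4
-1728 * (4 a)^3 = -1728 * (4*4)^3 mod 31 = 1
j = 1 * 4^(-1) mod 31 = 8

j = 8 (mod 31)


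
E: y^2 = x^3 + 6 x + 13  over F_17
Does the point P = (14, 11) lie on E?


Check whether y^2 = x^3 + 6 x + 13 (mod 17) for (x, y) = (14, 11).
LHS: y^2 = 11^2 mod 17 = 2
RHS: x^3 + 6 x + 13 = 14^3 + 6*14 + 13 mod 17 = 2
LHS = RHS

Yes, on the curve


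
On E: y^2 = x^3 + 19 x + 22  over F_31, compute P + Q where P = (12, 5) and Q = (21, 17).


P != Q, so use the chord formula.
s = (y2 - y1) / (x2 - x1) = (12) / (9) mod 31 = 22
x3 = s^2 - x1 - x2 mod 31 = 22^2 - 12 - 21 = 17
y3 = s (x1 - x3) - y1 mod 31 = 22 * (12 - 17) - 5 = 9

P + Q = (17, 9)


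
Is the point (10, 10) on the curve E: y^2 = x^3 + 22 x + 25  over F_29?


Check whether y^2 = x^3 + 22 x + 25 (mod 29) for (x, y) = (10, 10).
LHS: y^2 = 10^2 mod 29 = 13
RHS: x^3 + 22 x + 25 = 10^3 + 22*10 + 25 mod 29 = 27
LHS != RHS

No, not on the curve


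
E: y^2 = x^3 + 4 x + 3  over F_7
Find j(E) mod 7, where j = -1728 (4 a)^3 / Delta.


Delta = -16(4 a^3 + 27 b^2) mod 7 = 3
-1728 * (4 a)^3 = -1728 * (4*4)^3 mod 7 = 1
j = 1 * 3^(-1) mod 7 = 5

j = 5 (mod 7)


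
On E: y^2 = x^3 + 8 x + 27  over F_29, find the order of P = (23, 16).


Compute successive multiples of P until we hit O:
  1P = (23, 16)
  2P = (12, 13)
  3P = (19, 22)
  4P = (11, 24)
  5P = (18, 0)
  6P = (11, 5)
  7P = (19, 7)
  8P = (12, 16)
  ... (continuing to 10P)
  10P = O

ord(P) = 10


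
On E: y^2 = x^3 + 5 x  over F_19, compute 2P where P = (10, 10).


k = 2 = 10_2 (binary, LSB first: 01)
Double-and-add from P = (10, 10):
  bit 0 = 0: acc unchanged = O
  bit 1 = 1: acc = O + (0, 0) = (0, 0)

2P = (0, 0)


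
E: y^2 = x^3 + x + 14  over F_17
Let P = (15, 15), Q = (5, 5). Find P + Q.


P != Q, so use the chord formula.
s = (y2 - y1) / (x2 - x1) = (7) / (7) mod 17 = 1
x3 = s^2 - x1 - x2 mod 17 = 1^2 - 15 - 5 = 15
y3 = s (x1 - x3) - y1 mod 17 = 1 * (15 - 15) - 15 = 2

P + Q = (15, 2)


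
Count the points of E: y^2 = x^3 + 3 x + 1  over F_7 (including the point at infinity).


For each x in F_7, count y with y^2 = x^3 + 3 x + 1 mod 7:
  x = 0: RHS = 1, y in [1, 6]  -> 2 point(s)
  x = 2: RHS = 1, y in [1, 6]  -> 2 point(s)
  x = 3: RHS = 2, y in [3, 4]  -> 2 point(s)
  x = 4: RHS = 0, y in [0]  -> 1 point(s)
  x = 5: RHS = 1, y in [1, 6]  -> 2 point(s)
  x = 6: RHS = 4, y in [2, 5]  -> 2 point(s)
Affine points: 11. Add the point at infinity: total = 12.

#E(F_7) = 12


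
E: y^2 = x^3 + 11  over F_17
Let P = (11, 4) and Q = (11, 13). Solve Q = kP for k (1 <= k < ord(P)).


Enumerate multiples of P until we hit Q = (11, 13):
  1P = (11, 4)
  2P = (3, 2)
  3P = (2, 11)
  4P = (13, 7)
  5P = (8, 9)
  6P = (14, 1)
  7P = (10, 12)
  8P = (9, 14)
  9P = (5, 0)
  10P = (9, 3)
  11P = (10, 5)
  12P = (14, 16)
  13P = (8, 8)
  14P = (13, 10)
  15P = (2, 6)
  16P = (3, 15)
  17P = (11, 13)
Match found at i = 17.

k = 17


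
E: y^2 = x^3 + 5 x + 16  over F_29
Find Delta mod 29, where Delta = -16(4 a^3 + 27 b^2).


4 a^3 + 27 b^2 = 4*5^3 + 27*16^2 = 500 + 6912 = 7412
Delta = -16 * (7412) = -118592
Delta mod 29 = 18

Delta = 18 (mod 29)


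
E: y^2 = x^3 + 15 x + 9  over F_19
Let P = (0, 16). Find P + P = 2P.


Doubling: s = (3 x1^2 + a) / (2 y1)
s = (3*0^2 + 15) / (2*16) mod 19 = 7
x3 = s^2 - 2 x1 mod 19 = 7^2 - 2*0 = 11
y3 = s (x1 - x3) - y1 mod 19 = 7 * (0 - 11) - 16 = 2

2P = (11, 2)


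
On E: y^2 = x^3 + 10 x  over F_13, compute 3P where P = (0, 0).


k = 3 = 11_2 (binary, LSB first: 11)
Double-and-add from P = (0, 0):
  bit 0 = 1: acc = O + (0, 0) = (0, 0)
  bit 1 = 1: acc = (0, 0) + O = (0, 0)

3P = (0, 0)


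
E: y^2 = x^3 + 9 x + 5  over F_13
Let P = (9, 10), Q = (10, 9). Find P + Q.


P != Q, so use the chord formula.
s = (y2 - y1) / (x2 - x1) = (12) / (1) mod 13 = 12
x3 = s^2 - x1 - x2 mod 13 = 12^2 - 9 - 10 = 8
y3 = s (x1 - x3) - y1 mod 13 = 12 * (9 - 8) - 10 = 2

P + Q = (8, 2)


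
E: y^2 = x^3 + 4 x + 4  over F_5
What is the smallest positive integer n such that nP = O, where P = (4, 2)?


Compute successive multiples of P until we hit O:
  1P = (4, 2)
  2P = (1, 2)
  3P = (0, 3)
  4P = (2, 0)
  5P = (0, 2)
  6P = (1, 3)
  7P = (4, 3)
  8P = O

ord(P) = 8


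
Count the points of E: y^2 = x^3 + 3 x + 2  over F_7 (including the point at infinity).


For each x in F_7, count y with y^2 = x^3 + 3 x + 2 mod 7:
  x = 0: RHS = 2, y in [3, 4]  -> 2 point(s)
  x = 2: RHS = 2, y in [3, 4]  -> 2 point(s)
  x = 4: RHS = 1, y in [1, 6]  -> 2 point(s)
  x = 5: RHS = 2, y in [3, 4]  -> 2 point(s)
Affine points: 8. Add the point at infinity: total = 9.

#E(F_7) = 9


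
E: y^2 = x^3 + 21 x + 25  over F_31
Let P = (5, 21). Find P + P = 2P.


Doubling: s = (3 x1^2 + a) / (2 y1)
s = (3*5^2 + 21) / (2*21) mod 31 = 20
x3 = s^2 - 2 x1 mod 31 = 20^2 - 2*5 = 18
y3 = s (x1 - x3) - y1 mod 31 = 20 * (5 - 18) - 21 = 29

2P = (18, 29)


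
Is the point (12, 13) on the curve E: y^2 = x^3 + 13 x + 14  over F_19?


Check whether y^2 = x^3 + 13 x + 14 (mod 19) for (x, y) = (12, 13).
LHS: y^2 = 13^2 mod 19 = 17
RHS: x^3 + 13 x + 14 = 12^3 + 13*12 + 14 mod 19 = 17
LHS = RHS

Yes, on the curve


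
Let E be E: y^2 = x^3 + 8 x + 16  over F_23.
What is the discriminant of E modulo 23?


4 a^3 + 27 b^2 = 4*8^3 + 27*16^2 = 2048 + 6912 = 8960
Delta = -16 * (8960) = -143360
Delta mod 23 = 22

Delta = 22 (mod 23)


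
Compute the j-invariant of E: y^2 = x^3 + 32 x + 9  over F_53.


Delta = -16(4 a^3 + 27 b^2) mod 53 = 46
-1728 * (4 a)^3 = -1728 * (4*32)^3 mod 53 = 1
j = 1 * 46^(-1) mod 53 = 15

j = 15 (mod 53)


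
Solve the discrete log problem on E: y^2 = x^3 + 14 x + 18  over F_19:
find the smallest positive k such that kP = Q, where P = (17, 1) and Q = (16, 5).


Enumerate multiples of P until we hit Q = (16, 5):
  1P = (17, 1)
  2P = (2, 4)
  3P = (16, 14)
  4P = (3, 7)
  5P = (5, 2)
  6P = (4, 9)
  7P = (4, 10)
  8P = (5, 17)
  9P = (3, 12)
  10P = (16, 5)
Match found at i = 10.

k = 10


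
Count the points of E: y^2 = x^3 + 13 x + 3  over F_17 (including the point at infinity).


For each x in F_17, count y with y^2 = x^3 + 13 x + 3 mod 17:
  x = 1: RHS = 0, y in [0]  -> 1 point(s)
  x = 3: RHS = 1, y in [1, 16]  -> 2 point(s)
  x = 4: RHS = 0, y in [0]  -> 1 point(s)
  x = 6: RHS = 8, y in [5, 12]  -> 2 point(s)
  x = 9: RHS = 16, y in [4, 13]  -> 2 point(s)
  x = 11: RHS = 15, y in [7, 10]  -> 2 point(s)
  x = 12: RHS = 0, y in [0]  -> 1 point(s)
Affine points: 11. Add the point at infinity: total = 12.

#E(F_17) = 12


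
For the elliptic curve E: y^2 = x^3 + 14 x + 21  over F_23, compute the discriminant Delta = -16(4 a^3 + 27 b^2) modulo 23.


4 a^3 + 27 b^2 = 4*14^3 + 27*21^2 = 10976 + 11907 = 22883
Delta = -16 * (22883) = -366128
Delta mod 23 = 9

Delta = 9 (mod 23)


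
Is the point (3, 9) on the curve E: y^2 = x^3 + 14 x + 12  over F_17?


Check whether y^2 = x^3 + 14 x + 12 (mod 17) for (x, y) = (3, 9).
LHS: y^2 = 9^2 mod 17 = 13
RHS: x^3 + 14 x + 12 = 3^3 + 14*3 + 12 mod 17 = 13
LHS = RHS

Yes, on the curve


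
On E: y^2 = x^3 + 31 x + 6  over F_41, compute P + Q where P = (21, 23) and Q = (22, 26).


P != Q, so use the chord formula.
s = (y2 - y1) / (x2 - x1) = (3) / (1) mod 41 = 3
x3 = s^2 - x1 - x2 mod 41 = 3^2 - 21 - 22 = 7
y3 = s (x1 - x3) - y1 mod 41 = 3 * (21 - 7) - 23 = 19

P + Q = (7, 19)


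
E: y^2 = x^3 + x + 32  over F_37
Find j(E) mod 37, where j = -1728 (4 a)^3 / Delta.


Delta = -16(4 a^3 + 27 b^2) mod 37 = 14
-1728 * (4 a)^3 = -1728 * (4*1)^3 mod 37 = 1
j = 1 * 14^(-1) mod 37 = 8

j = 8 (mod 37)


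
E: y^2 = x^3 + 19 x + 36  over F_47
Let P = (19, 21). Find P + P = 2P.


Doubling: s = (3 x1^2 + a) / (2 y1)
s = (3*19^2 + 19) / (2*21) mod 47 = 24
x3 = s^2 - 2 x1 mod 47 = 24^2 - 2*19 = 21
y3 = s (x1 - x3) - y1 mod 47 = 24 * (19 - 21) - 21 = 25

2P = (21, 25)


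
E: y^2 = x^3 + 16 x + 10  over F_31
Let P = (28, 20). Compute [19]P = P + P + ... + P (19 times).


k = 19 = 10011_2 (binary, LSB first: 11001)
Double-and-add from P = (28, 20):
  bit 0 = 1: acc = O + (28, 20) = (28, 20)
  bit 1 = 1: acc = (28, 20) + (25, 15) = (29, 30)
  bit 2 = 0: acc unchanged = (29, 30)
  bit 3 = 0: acc unchanged = (29, 30)
  bit 4 = 1: acc = (29, 30) + (4, 18) = (2, 9)

19P = (2, 9)


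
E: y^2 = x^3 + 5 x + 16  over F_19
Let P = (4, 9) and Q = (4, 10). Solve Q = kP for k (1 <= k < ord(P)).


Enumerate multiples of P until we hit Q = (4, 10):
  1P = (4, 9)
  2P = (8, 13)
  3P = (8, 6)
  4P = (4, 10)
Match found at i = 4.

k = 4


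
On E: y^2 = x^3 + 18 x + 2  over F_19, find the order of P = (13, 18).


Compute successive multiples of P until we hit O:
  1P = (13, 18)
  2P = (10, 2)
  3P = (16, 4)
  4P = (16, 15)
  5P = (10, 17)
  6P = (13, 1)
  7P = O

ord(P) = 7


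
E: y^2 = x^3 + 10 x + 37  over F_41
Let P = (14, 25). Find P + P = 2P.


Doubling: s = (3 x1^2 + a) / (2 y1)
s = (3*14^2 + 10) / (2*25) mod 41 = 30
x3 = s^2 - 2 x1 mod 41 = 30^2 - 2*14 = 11
y3 = s (x1 - x3) - y1 mod 41 = 30 * (14 - 11) - 25 = 24

2P = (11, 24)


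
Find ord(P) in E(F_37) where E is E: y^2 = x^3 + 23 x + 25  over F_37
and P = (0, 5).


Compute successive multiples of P until we hit O:
  1P = (0, 5)
  2P = (36, 1)
  3P = (17, 1)
  4P = (23, 20)
  5P = (21, 36)
  6P = (4, 12)
  7P = (6, 3)
  8P = (27, 4)
  ... (continuing to 37P)
  37P = O

ord(P) = 37


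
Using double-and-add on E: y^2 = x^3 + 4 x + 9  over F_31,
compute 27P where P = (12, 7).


k = 27 = 11011_2 (binary, LSB first: 11011)
Double-and-add from P = (12, 7):
  bit 0 = 1: acc = O + (12, 7) = (12, 7)
  bit 1 = 1: acc = (12, 7) + (26, 22) = (0, 28)
  bit 2 = 0: acc unchanged = (0, 28)
  bit 3 = 1: acc = (0, 28) + (2, 5) = (14, 9)
  bit 4 = 1: acc = (14, 9) + (6, 1) = (12, 24)

27P = (12, 24)


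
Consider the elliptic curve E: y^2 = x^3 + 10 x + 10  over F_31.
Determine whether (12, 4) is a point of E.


Check whether y^2 = x^3 + 10 x + 10 (mod 31) for (x, y) = (12, 4).
LHS: y^2 = 4^2 mod 31 = 16
RHS: x^3 + 10 x + 10 = 12^3 + 10*12 + 10 mod 31 = 29
LHS != RHS

No, not on the curve


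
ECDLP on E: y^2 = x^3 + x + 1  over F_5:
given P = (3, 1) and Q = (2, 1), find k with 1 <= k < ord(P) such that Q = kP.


Enumerate multiples of P until we hit Q = (2, 1):
  1P = (3, 1)
  2P = (0, 1)
  3P = (2, 4)
  4P = (4, 2)
  5P = (4, 3)
  6P = (2, 1)
Match found at i = 6.

k = 6


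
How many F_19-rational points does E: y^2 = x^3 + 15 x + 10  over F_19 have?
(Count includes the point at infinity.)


For each x in F_19, count y with y^2 = x^3 + 15 x + 10 mod 19:
  x = 1: RHS = 7, y in [8, 11]  -> 2 point(s)
  x = 3: RHS = 6, y in [5, 14]  -> 2 point(s)
  x = 4: RHS = 1, y in [1, 18]  -> 2 point(s)
  x = 5: RHS = 1, y in [1, 18]  -> 2 point(s)
  x = 9: RHS = 0, y in [0]  -> 1 point(s)
  x = 10: RHS = 1, y in [1, 18]  -> 2 point(s)
  x = 11: RHS = 5, y in [9, 10]  -> 2 point(s)
  x = 14: RHS = 0, y in [0]  -> 1 point(s)
  x = 15: RHS = 0, y in [0]  -> 1 point(s)
Affine points: 15. Add the point at infinity: total = 16.

#E(F_19) = 16


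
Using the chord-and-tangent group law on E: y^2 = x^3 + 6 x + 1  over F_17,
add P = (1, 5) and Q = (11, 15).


P != Q, so use the chord formula.
s = (y2 - y1) / (x2 - x1) = (10) / (10) mod 17 = 1
x3 = s^2 - x1 - x2 mod 17 = 1^2 - 1 - 11 = 6
y3 = s (x1 - x3) - y1 mod 17 = 1 * (1 - 6) - 5 = 7

P + Q = (6, 7)


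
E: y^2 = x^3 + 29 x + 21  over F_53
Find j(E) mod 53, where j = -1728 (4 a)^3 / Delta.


Delta = -16(4 a^3 + 27 b^2) mod 53 = 30
-1728 * (4 a)^3 = -1728 * (4*29)^3 mod 53 = 12
j = 12 * 30^(-1) mod 53 = 11

j = 11 (mod 53)


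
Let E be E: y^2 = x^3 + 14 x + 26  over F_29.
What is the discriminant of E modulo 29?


4 a^3 + 27 b^2 = 4*14^3 + 27*26^2 = 10976 + 18252 = 29228
Delta = -16 * (29228) = -467648
Delta mod 29 = 6

Delta = 6 (mod 29)


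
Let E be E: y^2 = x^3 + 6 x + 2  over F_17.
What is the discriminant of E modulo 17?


4 a^3 + 27 b^2 = 4*6^3 + 27*2^2 = 864 + 108 = 972
Delta = -16 * (972) = -15552
Delta mod 17 = 3

Delta = 3 (mod 17)


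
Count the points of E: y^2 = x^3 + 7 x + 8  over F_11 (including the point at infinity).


For each x in F_11, count y with y^2 = x^3 + 7 x + 8 mod 11:
  x = 1: RHS = 5, y in [4, 7]  -> 2 point(s)
  x = 3: RHS = 1, y in [1, 10]  -> 2 point(s)
  x = 4: RHS = 1, y in [1, 10]  -> 2 point(s)
  x = 5: RHS = 3, y in [5, 6]  -> 2 point(s)
  x = 7: RHS = 4, y in [2, 9]  -> 2 point(s)
  x = 8: RHS = 4, y in [2, 9]  -> 2 point(s)
  x = 10: RHS = 0, y in [0]  -> 1 point(s)
Affine points: 13. Add the point at infinity: total = 14.

#E(F_11) = 14


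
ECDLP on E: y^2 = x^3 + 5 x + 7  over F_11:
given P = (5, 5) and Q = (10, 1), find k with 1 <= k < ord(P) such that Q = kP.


Enumerate multiples of P until we hit Q = (10, 1):
  1P = (5, 5)
  2P = (10, 10)
  3P = (8, 3)
  4P = (7, 0)
  5P = (8, 8)
  6P = (10, 1)
Match found at i = 6.

k = 6


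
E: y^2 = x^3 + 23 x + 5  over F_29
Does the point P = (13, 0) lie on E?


Check whether y^2 = x^3 + 23 x + 5 (mod 29) for (x, y) = (13, 0).
LHS: y^2 = 0^2 mod 29 = 0
RHS: x^3 + 23 x + 5 = 13^3 + 23*13 + 5 mod 29 = 7
LHS != RHS

No, not on the curve


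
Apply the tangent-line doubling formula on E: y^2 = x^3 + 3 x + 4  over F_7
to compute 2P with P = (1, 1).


Doubling: s = (3 x1^2 + a) / (2 y1)
s = (3*1^2 + 3) / (2*1) mod 7 = 3
x3 = s^2 - 2 x1 mod 7 = 3^2 - 2*1 = 0
y3 = s (x1 - x3) - y1 mod 7 = 3 * (1 - 0) - 1 = 2

2P = (0, 2)


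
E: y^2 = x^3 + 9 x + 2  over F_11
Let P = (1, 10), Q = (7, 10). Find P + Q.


P != Q, so use the chord formula.
s = (y2 - y1) / (x2 - x1) = (0) / (6) mod 11 = 0
x3 = s^2 - x1 - x2 mod 11 = 0^2 - 1 - 7 = 3
y3 = s (x1 - x3) - y1 mod 11 = 0 * (1 - 3) - 10 = 1

P + Q = (3, 1)


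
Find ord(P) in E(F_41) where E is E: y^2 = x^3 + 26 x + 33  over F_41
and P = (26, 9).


Compute successive multiples of P until we hit O:
  1P = (26, 9)
  2P = (26, 32)
  3P = O

ord(P) = 3


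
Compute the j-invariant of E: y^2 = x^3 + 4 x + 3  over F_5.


Delta = -16(4 a^3 + 27 b^2) mod 5 = 1
-1728 * (4 a)^3 = -1728 * (4*4)^3 mod 5 = 2
j = 2 * 1^(-1) mod 5 = 2

j = 2 (mod 5)


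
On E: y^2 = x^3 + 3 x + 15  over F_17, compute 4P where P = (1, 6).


k = 4 = 100_2 (binary, LSB first: 001)
Double-and-add from P = (1, 6):
  bit 0 = 0: acc unchanged = O
  bit 1 = 0: acc unchanged = O
  bit 2 = 1: acc = O + (3, 0) = (3, 0)

4P = (3, 0)


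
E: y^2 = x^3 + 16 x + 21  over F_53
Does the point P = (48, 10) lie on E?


Check whether y^2 = x^3 + 16 x + 21 (mod 53) for (x, y) = (48, 10).
LHS: y^2 = 10^2 mod 53 = 47
RHS: x^3 + 16 x + 21 = 48^3 + 16*48 + 21 mod 53 = 28
LHS != RHS

No, not on the curve


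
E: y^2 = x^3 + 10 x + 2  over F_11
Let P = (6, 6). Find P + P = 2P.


Doubling: s = (3 x1^2 + a) / (2 y1)
s = (3*6^2 + 10) / (2*6) mod 11 = 8
x3 = s^2 - 2 x1 mod 11 = 8^2 - 2*6 = 8
y3 = s (x1 - x3) - y1 mod 11 = 8 * (6 - 8) - 6 = 0

2P = (8, 0)


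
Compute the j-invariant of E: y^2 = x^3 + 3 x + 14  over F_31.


Delta = -16(4 a^3 + 27 b^2) mod 31 = 28
-1728 * (4 a)^3 = -1728 * (4*3)^3 mod 31 = 29
j = 29 * 28^(-1) mod 31 = 11

j = 11 (mod 31)


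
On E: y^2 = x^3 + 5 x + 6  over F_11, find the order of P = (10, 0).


Compute successive multiples of P until we hit O:
  1P = (10, 0)
  2P = O

ord(P) = 2


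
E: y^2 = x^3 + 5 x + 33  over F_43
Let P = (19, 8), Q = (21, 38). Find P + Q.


P != Q, so use the chord formula.
s = (y2 - y1) / (x2 - x1) = (30) / (2) mod 43 = 15
x3 = s^2 - x1 - x2 mod 43 = 15^2 - 19 - 21 = 13
y3 = s (x1 - x3) - y1 mod 43 = 15 * (19 - 13) - 8 = 39

P + Q = (13, 39)


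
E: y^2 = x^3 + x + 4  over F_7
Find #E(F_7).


For each x in F_7, count y with y^2 = x^3 + 1 x + 4 mod 7:
  x = 0: RHS = 4, y in [2, 5]  -> 2 point(s)
  x = 2: RHS = 0, y in [0]  -> 1 point(s)
  x = 4: RHS = 2, y in [3, 4]  -> 2 point(s)
  x = 5: RHS = 1, y in [1, 6]  -> 2 point(s)
  x = 6: RHS = 2, y in [3, 4]  -> 2 point(s)
Affine points: 9. Add the point at infinity: total = 10.

#E(F_7) = 10


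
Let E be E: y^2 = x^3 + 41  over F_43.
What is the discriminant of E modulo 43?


4 a^3 + 27 b^2 = 4*0^3 + 27*41^2 = 0 + 45387 = 45387
Delta = -16 * (45387) = -726192
Delta mod 43 = 35

Delta = 35 (mod 43)


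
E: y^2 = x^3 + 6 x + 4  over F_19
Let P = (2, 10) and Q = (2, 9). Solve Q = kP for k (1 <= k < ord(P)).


Enumerate multiples of P until we hit Q = (2, 9):
  1P = (2, 10)
  2P = (16, 4)
  3P = (7, 3)
  4P = (15, 12)
  5P = (0, 2)
  6P = (14, 18)
  7P = (14, 1)
  8P = (0, 17)
  9P = (15, 7)
  10P = (7, 16)
  11P = (16, 15)
  12P = (2, 9)
Match found at i = 12.

k = 12


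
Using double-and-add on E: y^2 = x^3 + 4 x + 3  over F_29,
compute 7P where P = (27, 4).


k = 7 = 111_2 (binary, LSB first: 111)
Double-and-add from P = (27, 4):
  bit 0 = 1: acc = O + (27, 4) = (27, 4)
  bit 1 = 1: acc = (27, 4) + (8, 5) = (3, 10)
  bit 2 = 1: acc = (3, 10) + (19, 23) = (8, 24)

7P = (8, 24)


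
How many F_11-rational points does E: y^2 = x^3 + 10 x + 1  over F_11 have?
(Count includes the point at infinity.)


For each x in F_11, count y with y^2 = x^3 + 10 x + 1 mod 11:
  x = 0: RHS = 1, y in [1, 10]  -> 2 point(s)
  x = 1: RHS = 1, y in [1, 10]  -> 2 point(s)
  x = 3: RHS = 3, y in [5, 6]  -> 2 point(s)
  x = 5: RHS = 0, y in [0]  -> 1 point(s)
  x = 10: RHS = 1, y in [1, 10]  -> 2 point(s)
Affine points: 9. Add the point at infinity: total = 10.

#E(F_11) = 10


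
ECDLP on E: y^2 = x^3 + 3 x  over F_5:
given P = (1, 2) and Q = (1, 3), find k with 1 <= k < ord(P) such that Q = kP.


Enumerate multiples of P until we hit Q = (1, 3):
  1P = (1, 2)
  2P = (4, 1)
  3P = (4, 4)
  4P = (1, 3)
Match found at i = 4.

k = 4


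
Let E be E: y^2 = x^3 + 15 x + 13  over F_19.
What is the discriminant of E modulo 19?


4 a^3 + 27 b^2 = 4*15^3 + 27*13^2 = 13500 + 4563 = 18063
Delta = -16 * (18063) = -289008
Delta mod 19 = 1

Delta = 1 (mod 19)


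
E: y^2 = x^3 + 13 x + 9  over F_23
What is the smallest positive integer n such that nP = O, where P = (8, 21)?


Compute successive multiples of P until we hit O:
  1P = (8, 21)
  2P = (13, 11)
  3P = (6, 21)
  4P = (9, 2)
  5P = (22, 15)
  6P = (19, 10)
  7P = (20, 14)
  8P = (7, 11)
  ... (continuing to 28P)
  28P = O

ord(P) = 28


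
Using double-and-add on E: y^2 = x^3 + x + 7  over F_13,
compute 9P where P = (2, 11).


k = 9 = 1001_2 (binary, LSB first: 1001)
Double-and-add from P = (2, 11):
  bit 0 = 1: acc = O + (2, 11) = (2, 11)
  bit 1 = 0: acc unchanged = (2, 11)
  bit 2 = 0: acc unchanged = (2, 11)
  bit 3 = 1: acc = (2, 11) + (4, 7) = (11, 7)

9P = (11, 7)


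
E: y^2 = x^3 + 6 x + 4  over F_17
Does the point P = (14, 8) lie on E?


Check whether y^2 = x^3 + 6 x + 4 (mod 17) for (x, y) = (14, 8).
LHS: y^2 = 8^2 mod 17 = 13
RHS: x^3 + 6 x + 4 = 14^3 + 6*14 + 4 mod 17 = 10
LHS != RHS

No, not on the curve


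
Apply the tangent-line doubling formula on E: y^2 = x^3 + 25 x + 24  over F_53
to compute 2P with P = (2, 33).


Doubling: s = (3 x1^2 + a) / (2 y1)
s = (3*2^2 + 25) / (2*33) mod 53 = 11
x3 = s^2 - 2 x1 mod 53 = 11^2 - 2*2 = 11
y3 = s (x1 - x3) - y1 mod 53 = 11 * (2 - 11) - 33 = 27

2P = (11, 27)


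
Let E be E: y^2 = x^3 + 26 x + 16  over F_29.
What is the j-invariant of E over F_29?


Delta = -16(4 a^3 + 27 b^2) mod 29 = 2
-1728 * (4 a)^3 = -1728 * (4*26)^3 mod 29 = 28
j = 28 * 2^(-1) mod 29 = 14

j = 14 (mod 29)


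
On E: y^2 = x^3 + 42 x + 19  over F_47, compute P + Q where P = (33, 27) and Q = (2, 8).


P != Q, so use the chord formula.
s = (y2 - y1) / (x2 - x1) = (28) / (16) mod 47 = 37
x3 = s^2 - x1 - x2 mod 47 = 37^2 - 33 - 2 = 18
y3 = s (x1 - x3) - y1 mod 47 = 37 * (33 - 18) - 27 = 11

P + Q = (18, 11)


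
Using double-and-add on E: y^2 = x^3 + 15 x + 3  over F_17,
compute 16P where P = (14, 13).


k = 16 = 10000_2 (binary, LSB first: 00001)
Double-and-add from P = (14, 13):
  bit 0 = 0: acc unchanged = O
  bit 1 = 0: acc unchanged = O
  bit 2 = 0: acc unchanged = O
  bit 3 = 0: acc unchanged = O
  bit 4 = 1: acc = O + (7, 3) = (7, 3)

16P = (7, 3)


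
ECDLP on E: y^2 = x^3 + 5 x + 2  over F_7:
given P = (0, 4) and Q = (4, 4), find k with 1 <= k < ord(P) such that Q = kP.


Enumerate multiples of P until we hit Q = (4, 4):
  1P = (0, 4)
  2P = (4, 4)
Match found at i = 2.

k = 2


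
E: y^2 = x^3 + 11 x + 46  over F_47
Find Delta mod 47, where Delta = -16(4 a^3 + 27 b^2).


4 a^3 + 27 b^2 = 4*11^3 + 27*46^2 = 5324 + 57132 = 62456
Delta = -16 * (62456) = -999296
Delta mod 47 = 18

Delta = 18 (mod 47)


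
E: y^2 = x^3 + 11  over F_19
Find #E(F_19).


For each x in F_19, count y with y^2 = x^3 + 0 x + 11 mod 19:
  x = 0: RHS = 11, y in [7, 12]  -> 2 point(s)
  x = 2: RHS = 0, y in [0]  -> 1 point(s)
  x = 3: RHS = 0, y in [0]  -> 1 point(s)
  x = 10: RHS = 4, y in [2, 17]  -> 2 point(s)
  x = 13: RHS = 4, y in [2, 17]  -> 2 point(s)
  x = 14: RHS = 0, y in [0]  -> 1 point(s)
  x = 15: RHS = 4, y in [2, 17]  -> 2 point(s)
Affine points: 11. Add the point at infinity: total = 12.

#E(F_19) = 12


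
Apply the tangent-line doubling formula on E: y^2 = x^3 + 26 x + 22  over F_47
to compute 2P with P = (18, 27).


Doubling: s = (3 x1^2 + a) / (2 y1)
s = (3*18^2 + 26) / (2*27) mod 47 = 15
x3 = s^2 - 2 x1 mod 47 = 15^2 - 2*18 = 1
y3 = s (x1 - x3) - y1 mod 47 = 15 * (18 - 1) - 27 = 40

2P = (1, 40)


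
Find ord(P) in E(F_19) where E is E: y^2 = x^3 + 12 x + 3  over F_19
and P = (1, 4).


Compute successive multiples of P until we hit O:
  1P = (1, 4)
  2P = (3, 16)
  3P = (13, 0)
  4P = (3, 3)
  5P = (1, 15)
  6P = O

ord(P) = 6


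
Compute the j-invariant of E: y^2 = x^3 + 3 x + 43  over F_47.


Delta = -16(4 a^3 + 27 b^2) mod 47 = 8
-1728 * (4 a)^3 = -1728 * (4*3)^3 mod 47 = 20
j = 20 * 8^(-1) mod 47 = 26

j = 26 (mod 47)


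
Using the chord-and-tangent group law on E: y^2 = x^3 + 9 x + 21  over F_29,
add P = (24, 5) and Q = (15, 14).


P != Q, so use the chord formula.
s = (y2 - y1) / (x2 - x1) = (9) / (20) mod 29 = 28
x3 = s^2 - x1 - x2 mod 29 = 28^2 - 24 - 15 = 20
y3 = s (x1 - x3) - y1 mod 29 = 28 * (24 - 20) - 5 = 20

P + Q = (20, 20)


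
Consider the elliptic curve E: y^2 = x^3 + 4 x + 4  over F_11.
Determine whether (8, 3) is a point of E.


Check whether y^2 = x^3 + 4 x + 4 (mod 11) for (x, y) = (8, 3).
LHS: y^2 = 3^2 mod 11 = 9
RHS: x^3 + 4 x + 4 = 8^3 + 4*8 + 4 mod 11 = 9
LHS = RHS

Yes, on the curve


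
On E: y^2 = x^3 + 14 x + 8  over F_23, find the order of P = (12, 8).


Compute successive multiples of P until we hit O:
  1P = (12, 8)
  2P = (3, 10)
  3P = (16, 21)
  4P = (7, 14)
  5P = (22, 4)
  6P = (14, 2)
  7P = (6, 20)
  8P = (9, 9)
  ... (continuing to 30P)
  30P = O

ord(P) = 30


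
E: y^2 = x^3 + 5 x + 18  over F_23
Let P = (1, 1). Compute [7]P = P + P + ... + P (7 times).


k = 7 = 111_2 (binary, LSB first: 111)
Double-and-add from P = (1, 1):
  bit 0 = 1: acc = O + (1, 1) = (1, 1)
  bit 1 = 1: acc = (1, 1) + (14, 16) = (16, 10)
  bit 2 = 1: acc = (16, 10) + (22, 14) = (11, 1)

7P = (11, 1)


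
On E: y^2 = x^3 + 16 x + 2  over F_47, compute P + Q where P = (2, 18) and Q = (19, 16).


P != Q, so use the chord formula.
s = (y2 - y1) / (x2 - x1) = (45) / (17) mod 47 = 22
x3 = s^2 - x1 - x2 mod 47 = 22^2 - 2 - 19 = 40
y3 = s (x1 - x3) - y1 mod 47 = 22 * (2 - 40) - 18 = 39

P + Q = (40, 39)


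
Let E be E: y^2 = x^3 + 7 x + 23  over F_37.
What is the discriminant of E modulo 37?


4 a^3 + 27 b^2 = 4*7^3 + 27*23^2 = 1372 + 14283 = 15655
Delta = -16 * (15655) = -250480
Delta mod 37 = 10

Delta = 10 (mod 37)


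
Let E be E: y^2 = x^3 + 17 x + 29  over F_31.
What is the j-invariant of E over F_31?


Delta = -16(4 a^3 + 27 b^2) mod 31 = 9
-1728 * (4 a)^3 = -1728 * (4*17)^3 mod 31 = 23
j = 23 * 9^(-1) mod 31 = 6

j = 6 (mod 31)


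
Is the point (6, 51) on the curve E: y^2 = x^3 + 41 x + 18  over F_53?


Check whether y^2 = x^3 + 41 x + 18 (mod 53) for (x, y) = (6, 51).
LHS: y^2 = 51^2 mod 53 = 4
RHS: x^3 + 41 x + 18 = 6^3 + 41*6 + 18 mod 53 = 3
LHS != RHS

No, not on the curve


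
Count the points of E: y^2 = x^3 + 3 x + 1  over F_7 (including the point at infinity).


For each x in F_7, count y with y^2 = x^3 + 3 x + 1 mod 7:
  x = 0: RHS = 1, y in [1, 6]  -> 2 point(s)
  x = 2: RHS = 1, y in [1, 6]  -> 2 point(s)
  x = 3: RHS = 2, y in [3, 4]  -> 2 point(s)
  x = 4: RHS = 0, y in [0]  -> 1 point(s)
  x = 5: RHS = 1, y in [1, 6]  -> 2 point(s)
  x = 6: RHS = 4, y in [2, 5]  -> 2 point(s)
Affine points: 11. Add the point at infinity: total = 12.

#E(F_7) = 12


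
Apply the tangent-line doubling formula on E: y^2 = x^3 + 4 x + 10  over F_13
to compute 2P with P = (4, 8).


Doubling: s = (3 x1^2 + a) / (2 y1)
s = (3*4^2 + 4) / (2*8) mod 13 = 0
x3 = s^2 - 2 x1 mod 13 = 0^2 - 2*4 = 5
y3 = s (x1 - x3) - y1 mod 13 = 0 * (4 - 5) - 8 = 5

2P = (5, 5)


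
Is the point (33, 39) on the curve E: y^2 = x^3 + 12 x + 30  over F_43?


Check whether y^2 = x^3 + 12 x + 30 (mod 43) for (x, y) = (33, 39).
LHS: y^2 = 39^2 mod 43 = 16
RHS: x^3 + 12 x + 30 = 33^3 + 12*33 + 30 mod 43 = 28
LHS != RHS

No, not on the curve


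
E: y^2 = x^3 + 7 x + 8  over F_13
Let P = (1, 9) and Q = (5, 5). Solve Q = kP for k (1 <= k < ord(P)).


Enumerate multiples of P until we hit Q = (5, 5):
  1P = (1, 9)
  2P = (2, 2)
  3P = (7, 7)
  4P = (8, 2)
  5P = (5, 8)
  6P = (3, 11)
  7P = (10, 8)
  8P = (11, 8)
  9P = (4, 3)
  10P = (12, 0)
  11P = (4, 10)
  12P = (11, 5)
  13P = (10, 5)
  14P = (3, 2)
  15P = (5, 5)
Match found at i = 15.

k = 15


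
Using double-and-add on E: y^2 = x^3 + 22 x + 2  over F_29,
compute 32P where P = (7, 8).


k = 32 = 100000_2 (binary, LSB first: 000001)
Double-and-add from P = (7, 8):
  bit 0 = 0: acc unchanged = O
  bit 1 = 0: acc unchanged = O
  bit 2 = 0: acc unchanged = O
  bit 3 = 0: acc unchanged = O
  bit 4 = 0: acc unchanged = O
  bit 5 = 1: acc = O + (13, 22) = (13, 22)

32P = (13, 22)


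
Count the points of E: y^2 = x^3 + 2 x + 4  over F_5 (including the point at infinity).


For each x in F_5, count y with y^2 = x^3 + 2 x + 4 mod 5:
  x = 0: RHS = 4, y in [2, 3]  -> 2 point(s)
  x = 2: RHS = 1, y in [1, 4]  -> 2 point(s)
  x = 4: RHS = 1, y in [1, 4]  -> 2 point(s)
Affine points: 6. Add the point at infinity: total = 7.

#E(F_5) = 7


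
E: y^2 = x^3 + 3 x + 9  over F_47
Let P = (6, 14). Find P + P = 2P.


Doubling: s = (3 x1^2 + a) / (2 y1)
s = (3*6^2 + 3) / (2*14) mod 47 = 9
x3 = s^2 - 2 x1 mod 47 = 9^2 - 2*6 = 22
y3 = s (x1 - x3) - y1 mod 47 = 9 * (6 - 22) - 14 = 30

2P = (22, 30)
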